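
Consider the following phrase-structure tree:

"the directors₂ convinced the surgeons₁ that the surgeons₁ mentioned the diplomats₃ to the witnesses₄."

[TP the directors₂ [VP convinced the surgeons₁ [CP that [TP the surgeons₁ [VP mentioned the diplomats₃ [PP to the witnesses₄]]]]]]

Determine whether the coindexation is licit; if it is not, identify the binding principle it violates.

The two coindexed NPs are *the surgeons₁* (the lower occurrence) and *the surgeons₁* (the higher occurrence).
*the surgeons₁* (the lower occurrence) is an R-expression. Principle C requires it to be free everywhere.
*the surgeons₁* (the higher occurrence) c-commands it and carries the same index.
The R-expression is bound → Principle C violation.

Principle C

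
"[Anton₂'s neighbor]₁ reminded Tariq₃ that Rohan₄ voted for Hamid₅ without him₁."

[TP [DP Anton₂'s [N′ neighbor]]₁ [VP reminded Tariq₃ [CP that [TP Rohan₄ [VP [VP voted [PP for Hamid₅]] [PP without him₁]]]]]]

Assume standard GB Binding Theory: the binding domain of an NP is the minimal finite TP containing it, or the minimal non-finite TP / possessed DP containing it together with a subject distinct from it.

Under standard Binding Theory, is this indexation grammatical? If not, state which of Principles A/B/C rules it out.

The two coindexed NPs are *[Anton₂'s neighbor]₁* and *him₁*.
*him₁* is a pronoun; its binding domain is the embedded TP, whose subject is Rohan₄. Within that domain it is c-commanded only by *Rohan₄*, which carries a different index — the pronoun is free locally, so Principle B holds.
*[Anton₂'s neighbor]₁* is an R-expression; *him₁* does not c-command it, and no other NP shares its index, so Principle C is satisfied.
All principles are respected.

grammatical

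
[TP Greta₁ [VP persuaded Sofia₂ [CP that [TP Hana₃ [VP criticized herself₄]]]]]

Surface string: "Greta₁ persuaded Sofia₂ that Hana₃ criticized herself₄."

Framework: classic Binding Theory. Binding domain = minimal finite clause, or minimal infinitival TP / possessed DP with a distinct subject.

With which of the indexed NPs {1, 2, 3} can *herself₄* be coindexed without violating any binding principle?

{3}

*herself* is an anaphor, so Principle A applies: it must be bound in its binding domain.
Binding domain of *herself₄*: the embedded TP, whose subject is Hana₃.
*Greta₁* c-commands the anaphor but is outside its binding domain → cannot satisfy Principle A.
*Sofia₂* c-commands the anaphor but is outside its binding domain → cannot satisfy Principle A.
*Hana₃* c-commands the anaphor within its binding domain → licit binder.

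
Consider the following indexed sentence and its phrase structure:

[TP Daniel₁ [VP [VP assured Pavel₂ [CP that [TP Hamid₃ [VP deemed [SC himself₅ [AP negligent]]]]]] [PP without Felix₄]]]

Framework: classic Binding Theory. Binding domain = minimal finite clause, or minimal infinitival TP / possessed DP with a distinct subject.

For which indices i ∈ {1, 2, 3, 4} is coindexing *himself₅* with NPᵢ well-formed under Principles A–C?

*himself* is an anaphor, so Principle A applies: it must be bound in its binding domain.
Binding domain of *himself₅*: the embedded TP, whose subject is Hamid₃.
*Daniel₁* c-commands the anaphor but is outside its binding domain → cannot satisfy Principle A.
*Pavel₂* c-commands the anaphor but is outside its binding domain → cannot satisfy Principle A.
*Hamid₃* c-commands the anaphor within its binding domain → licit binder.
*Felix₄* does not c-command the anaphor → cannot bind it.

{3}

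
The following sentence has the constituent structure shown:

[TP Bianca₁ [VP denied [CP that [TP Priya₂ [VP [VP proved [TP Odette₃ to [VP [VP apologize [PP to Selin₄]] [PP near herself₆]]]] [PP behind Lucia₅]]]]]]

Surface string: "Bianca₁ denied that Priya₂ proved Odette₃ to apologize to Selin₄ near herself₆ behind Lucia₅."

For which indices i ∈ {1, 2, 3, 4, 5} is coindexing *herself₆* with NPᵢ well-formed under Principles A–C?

*herself* is an anaphor, so Principle A applies: it must be bound in its binding domain.
Binding domain of *herself₆*: the embedded TP, whose subject is Odette₃.
*Bianca₁* c-commands the anaphor but is outside its binding domain → cannot satisfy Principle A.
*Priya₂* c-commands the anaphor but is outside its binding domain → cannot satisfy Principle A.
*Odette₃* c-commands the anaphor within its binding domain → licit binder.
*Selin₄* does not c-command the anaphor → cannot bind it.
*Lucia₅* does not c-command the anaphor → cannot bind it.

{3}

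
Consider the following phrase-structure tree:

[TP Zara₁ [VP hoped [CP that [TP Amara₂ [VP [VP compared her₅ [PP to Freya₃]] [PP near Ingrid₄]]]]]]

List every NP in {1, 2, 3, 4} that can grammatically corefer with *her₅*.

*her* is a pronoun, so Principle B applies: it must be free in its binding domain.
Binding domain of *her₅*: the embedded TP, whose subject is Amara₂.
*Zara₁* c-commands the pronoun but from outside its binding domain, and is not c-commanded by it → coindexation permitted.
*Amara₂* c-commands the pronoun within its binding domain → coindexation would violate Principle B.
*Freya₃*: the pronoun c-commands this R-expression → coindexation would violate Principle C on *Freya₃*.
*Ingrid₄* and the pronoun do not c-command one another → neither Principle B nor Principle C is at stake; coindexation permitted.

{1, 4}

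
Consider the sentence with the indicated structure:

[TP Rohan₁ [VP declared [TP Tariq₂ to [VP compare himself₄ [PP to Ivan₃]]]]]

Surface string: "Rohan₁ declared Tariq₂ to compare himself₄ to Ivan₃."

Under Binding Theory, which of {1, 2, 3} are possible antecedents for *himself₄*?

{2}

*himself* is an anaphor, so Principle A applies: it must be bound in its binding domain.
Binding domain of *himself₄*: the embedded TP, whose subject is Tariq₂.
*Rohan₁* c-commands the anaphor but is outside its binding domain → cannot satisfy Principle A.
*Tariq₂* c-commands the anaphor within its binding domain → licit binder.
*Ivan₃* does not c-command the anaphor → cannot bind it.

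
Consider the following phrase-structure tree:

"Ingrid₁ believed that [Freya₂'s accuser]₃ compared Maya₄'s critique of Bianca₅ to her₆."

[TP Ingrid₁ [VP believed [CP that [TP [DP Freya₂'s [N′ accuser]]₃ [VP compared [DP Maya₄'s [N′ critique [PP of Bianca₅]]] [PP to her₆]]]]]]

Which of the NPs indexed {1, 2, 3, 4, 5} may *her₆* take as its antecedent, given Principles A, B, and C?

{1, 2, 4, 5}

*her* is a pronoun, so Principle B applies: it must be free in its binding domain.
Binding domain of *her₆*: the embedded TP, whose subject is [Freya₂'s accuser]₃.
*Ingrid₁* c-commands the pronoun but from outside its binding domain, and is not c-commanded by it → coindexation permitted.
*Freya₂* and the pronoun do not c-command one another → neither Principle B nor Principle C is at stake; coindexation permitted.
*[Freya₂'s accuser]₃* c-commands the pronoun within its binding domain → coindexation would violate Principle B.
*Maya₄* and the pronoun do not c-command one another → neither Principle B nor Principle C is at stake; coindexation permitted.
*Bianca₅* and the pronoun do not c-command one another → neither Principle B nor Principle C is at stake; coindexation permitted.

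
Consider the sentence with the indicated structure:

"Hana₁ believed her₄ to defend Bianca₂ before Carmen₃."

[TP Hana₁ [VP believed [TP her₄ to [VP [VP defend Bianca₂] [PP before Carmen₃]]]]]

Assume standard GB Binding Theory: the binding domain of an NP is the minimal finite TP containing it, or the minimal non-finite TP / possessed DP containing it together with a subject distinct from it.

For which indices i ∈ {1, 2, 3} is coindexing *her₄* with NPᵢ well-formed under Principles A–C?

none

*her* is a pronoun, so Principle B applies: it must be free in its binding domain.
Binding domain of *her₄*: the matrix TP, whose subject is Hana₁.
*Hana₁* c-commands the pronoun within its binding domain → coindexation would violate Principle B.
*Bianca₂*: the pronoun c-commands this R-expression → coindexation would violate Principle C on *Bianca₂*.
*Carmen₃*: the pronoun c-commands this R-expression → coindexation would violate Principle C on *Carmen₃*.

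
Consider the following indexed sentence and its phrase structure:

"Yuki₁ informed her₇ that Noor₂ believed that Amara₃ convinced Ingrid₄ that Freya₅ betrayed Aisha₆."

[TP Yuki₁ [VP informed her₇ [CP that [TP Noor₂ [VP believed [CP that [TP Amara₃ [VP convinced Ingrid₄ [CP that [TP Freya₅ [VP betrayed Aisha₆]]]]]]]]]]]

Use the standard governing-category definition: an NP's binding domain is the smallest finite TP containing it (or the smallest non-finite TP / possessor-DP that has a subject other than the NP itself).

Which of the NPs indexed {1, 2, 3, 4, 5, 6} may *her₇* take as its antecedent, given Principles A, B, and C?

*her* is a pronoun, so Principle B applies: it must be free in its binding domain.
Binding domain of *her₇*: the matrix TP, whose subject is Yuki₁.
*Yuki₁* c-commands the pronoun within its binding domain → coindexation would violate Principle B.
*Noor₂*: the pronoun c-commands this R-expression → coindexation would violate Principle C on *Noor₂*.
*Amara₃*: the pronoun c-commands this R-expression → coindexation would violate Principle C on *Amara₃*.
*Ingrid₄*: the pronoun c-commands this R-expression → coindexation would violate Principle C on *Ingrid₄*.
*Freya₅*: the pronoun c-commands this R-expression → coindexation would violate Principle C on *Freya₅*.
*Aisha₆*: the pronoun c-commands this R-expression → coindexation would violate Principle C on *Aisha₆*.

none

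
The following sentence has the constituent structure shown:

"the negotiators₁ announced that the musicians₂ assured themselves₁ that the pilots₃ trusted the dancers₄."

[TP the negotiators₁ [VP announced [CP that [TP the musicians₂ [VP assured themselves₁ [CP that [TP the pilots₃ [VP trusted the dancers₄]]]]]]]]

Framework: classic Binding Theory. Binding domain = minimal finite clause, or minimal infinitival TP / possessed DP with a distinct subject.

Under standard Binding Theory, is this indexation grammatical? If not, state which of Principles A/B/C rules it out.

The two coindexed NPs are *the negotiators₁* and *themselves₁*.
*themselves₁* is an anaphor. Principle A requires it to be bound within its binding domain — the embedded TP, whose subject is the musicians₂.
Within that domain it is c-commanded by *the musicians₂*, which does not share its index.
*the negotiators₁* does c-command the anaphor, but from outside its binding domain.
The anaphor is unbound in its domain → Principle A violation.

Principle A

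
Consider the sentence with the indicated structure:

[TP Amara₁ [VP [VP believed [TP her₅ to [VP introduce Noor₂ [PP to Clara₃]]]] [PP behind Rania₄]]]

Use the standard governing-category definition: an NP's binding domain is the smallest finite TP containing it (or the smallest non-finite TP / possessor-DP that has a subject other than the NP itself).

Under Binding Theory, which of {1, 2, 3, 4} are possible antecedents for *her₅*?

*her* is a pronoun, so Principle B applies: it must be free in its binding domain.
Binding domain of *her₅*: the matrix TP, whose subject is Amara₁.
*Amara₁* c-commands the pronoun within its binding domain → coindexation would violate Principle B.
*Noor₂*: the pronoun c-commands this R-expression → coindexation would violate Principle C on *Noor₂*.
*Clara₃*: the pronoun c-commands this R-expression → coindexation would violate Principle C on *Clara₃*.
*Rania₄* and the pronoun do not c-command one another → neither Principle B nor Principle C is at stake; coindexation permitted.

{4}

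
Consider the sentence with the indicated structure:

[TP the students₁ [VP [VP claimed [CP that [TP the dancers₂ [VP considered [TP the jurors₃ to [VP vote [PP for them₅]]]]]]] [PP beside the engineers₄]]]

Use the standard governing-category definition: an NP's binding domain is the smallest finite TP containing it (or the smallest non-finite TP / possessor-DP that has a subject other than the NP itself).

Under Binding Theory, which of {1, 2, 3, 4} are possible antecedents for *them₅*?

{1, 2, 4}

*them* is a pronoun, so Principle B applies: it must be free in its binding domain.
Binding domain of *them₅*: the embedded TP, whose subject is the jurors₃.
*the students₁* c-commands the pronoun but from outside its binding domain, and is not c-commanded by it → coindexation permitted.
*the dancers₂* c-commands the pronoun but from outside its binding domain, and is not c-commanded by it → coindexation permitted.
*the jurors₃* c-commands the pronoun within its binding domain → coindexation would violate Principle B.
*the engineers₄* and the pronoun do not c-command one another → neither Principle B nor Principle C is at stake; coindexation permitted.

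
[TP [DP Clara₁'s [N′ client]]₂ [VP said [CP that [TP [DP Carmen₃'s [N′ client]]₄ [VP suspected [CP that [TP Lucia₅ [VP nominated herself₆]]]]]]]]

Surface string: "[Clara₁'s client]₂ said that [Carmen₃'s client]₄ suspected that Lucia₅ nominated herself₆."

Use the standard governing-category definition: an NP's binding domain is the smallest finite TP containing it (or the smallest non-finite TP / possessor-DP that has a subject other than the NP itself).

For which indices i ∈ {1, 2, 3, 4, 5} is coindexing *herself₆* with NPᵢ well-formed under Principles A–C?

{5}

*herself* is an anaphor, so Principle A applies: it must be bound in its binding domain.
Binding domain of *herself₆*: the embedded TP, whose subject is Lucia₅.
*Clara₁* does not c-command the anaphor → cannot bind it.
*[Clara₁'s client]₂* c-commands the anaphor but is outside its binding domain → cannot satisfy Principle A.
*Carmen₃* does not c-command the anaphor → cannot bind it.
*[Carmen₃'s client]₄* c-commands the anaphor but is outside its binding domain → cannot satisfy Principle A.
*Lucia₅* c-commands the anaphor within its binding domain → licit binder.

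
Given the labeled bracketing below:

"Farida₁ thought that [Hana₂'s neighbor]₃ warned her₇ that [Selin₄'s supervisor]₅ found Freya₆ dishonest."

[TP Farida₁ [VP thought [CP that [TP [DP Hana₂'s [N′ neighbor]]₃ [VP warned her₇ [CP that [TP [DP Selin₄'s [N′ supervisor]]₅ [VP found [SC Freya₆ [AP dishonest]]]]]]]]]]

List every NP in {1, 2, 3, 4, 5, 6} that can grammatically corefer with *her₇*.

{1, 2}

*her* is a pronoun, so Principle B applies: it must be free in its binding domain.
Binding domain of *her₇*: the embedded TP, whose subject is [Hana₂'s neighbor]₃.
*Farida₁* c-commands the pronoun but from outside its binding domain, and is not c-commanded by it → coindexation permitted.
*Hana₂* and the pronoun do not c-command one another → neither Principle B nor Principle C is at stake; coindexation permitted.
*[Hana₂'s neighbor]₃* c-commands the pronoun within its binding domain → coindexation would violate Principle B.
*Selin₄*: the pronoun c-commands this R-expression → coindexation would violate Principle C on *Selin₄*.
*[Selin₄'s supervisor]₅*: the pronoun c-commands this R-expression → coindexation would violate Principle C on *[Selin₄'s supervisor]₅*.
*Freya₆*: the pronoun c-commands this R-expression → coindexation would violate Principle C on *Freya₆*.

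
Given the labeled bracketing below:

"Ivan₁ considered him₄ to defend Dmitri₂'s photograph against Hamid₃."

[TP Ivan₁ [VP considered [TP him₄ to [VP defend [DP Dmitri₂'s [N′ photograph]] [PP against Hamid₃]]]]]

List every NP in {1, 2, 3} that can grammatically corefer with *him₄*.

none

*him* is a pronoun, so Principle B applies: it must be free in its binding domain.
Binding domain of *him₄*: the matrix TP, whose subject is Ivan₁.
*Ivan₁* c-commands the pronoun within its binding domain → coindexation would violate Principle B.
*Dmitri₂*: the pronoun c-commands this R-expression → coindexation would violate Principle C on *Dmitri₂*.
*Hamid₃*: the pronoun c-commands this R-expression → coindexation would violate Principle C on *Hamid₃*.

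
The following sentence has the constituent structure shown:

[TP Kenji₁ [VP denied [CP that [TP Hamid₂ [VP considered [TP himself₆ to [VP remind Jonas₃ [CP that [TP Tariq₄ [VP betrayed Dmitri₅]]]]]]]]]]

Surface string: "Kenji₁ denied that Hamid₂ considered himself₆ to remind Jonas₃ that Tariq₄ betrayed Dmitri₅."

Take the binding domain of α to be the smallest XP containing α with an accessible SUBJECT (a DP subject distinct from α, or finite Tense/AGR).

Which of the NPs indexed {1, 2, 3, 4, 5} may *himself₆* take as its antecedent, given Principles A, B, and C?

*himself* is an anaphor, so Principle A applies: it must be bound in its binding domain.
Binding domain of *himself₆*: the embedded TP, whose subject is Hamid₂.
*Kenji₁* c-commands the anaphor but is outside its binding domain → cannot satisfy Principle A.
*Hamid₂* c-commands the anaphor within its binding domain → licit binder.
*Jonas₃* does not c-command the anaphor → cannot bind it.
*Tariq₄* does not c-command the anaphor → cannot bind it.
*Dmitri₅* does not c-command the anaphor → cannot bind it.

{2}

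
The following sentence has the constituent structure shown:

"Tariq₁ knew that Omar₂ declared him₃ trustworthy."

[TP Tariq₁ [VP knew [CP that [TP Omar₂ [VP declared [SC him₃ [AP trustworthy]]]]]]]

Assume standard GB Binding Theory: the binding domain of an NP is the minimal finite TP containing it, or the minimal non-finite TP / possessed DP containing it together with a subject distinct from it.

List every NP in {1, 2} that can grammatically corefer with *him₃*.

*him* is a pronoun, so Principle B applies: it must be free in its binding domain.
Binding domain of *him₃*: the embedded TP, whose subject is Omar₂.
*Tariq₁* c-commands the pronoun but from outside its binding domain, and is not c-commanded by it → coindexation permitted.
*Omar₂* c-commands the pronoun within its binding domain → coindexation would violate Principle B.

{1}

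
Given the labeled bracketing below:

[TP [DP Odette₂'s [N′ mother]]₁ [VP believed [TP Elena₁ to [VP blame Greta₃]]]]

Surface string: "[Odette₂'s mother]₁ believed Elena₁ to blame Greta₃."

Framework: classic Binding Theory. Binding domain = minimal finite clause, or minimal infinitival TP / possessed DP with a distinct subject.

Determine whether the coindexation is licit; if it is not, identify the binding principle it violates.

The two coindexed NPs are *[Odette₂'s mother]₁* and *Elena₁*.
*Elena₁* is an R-expression. Principle C requires it to be free everywhere.
*[Odette₂'s mother]₁* c-commands it and carries the same index.
The R-expression is bound → Principle C violation.

Principle C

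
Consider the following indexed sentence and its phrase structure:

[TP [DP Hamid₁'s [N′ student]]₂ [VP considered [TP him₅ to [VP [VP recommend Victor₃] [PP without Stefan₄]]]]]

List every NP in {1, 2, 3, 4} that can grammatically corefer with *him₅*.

{1}

*him* is a pronoun, so Principle B applies: it must be free in its binding domain.
Binding domain of *him₅*: the matrix TP, whose subject is [Hamid₁'s student]₂.
*Hamid₁* and the pronoun do not c-command one another → neither Principle B nor Principle C is at stake; coindexation permitted.
*[Hamid₁'s student]₂* c-commands the pronoun within its binding domain → coindexation would violate Principle B.
*Victor₃*: the pronoun c-commands this R-expression → coindexation would violate Principle C on *Victor₃*.
*Stefan₄*: the pronoun c-commands this R-expression → coindexation would violate Principle C on *Stefan₄*.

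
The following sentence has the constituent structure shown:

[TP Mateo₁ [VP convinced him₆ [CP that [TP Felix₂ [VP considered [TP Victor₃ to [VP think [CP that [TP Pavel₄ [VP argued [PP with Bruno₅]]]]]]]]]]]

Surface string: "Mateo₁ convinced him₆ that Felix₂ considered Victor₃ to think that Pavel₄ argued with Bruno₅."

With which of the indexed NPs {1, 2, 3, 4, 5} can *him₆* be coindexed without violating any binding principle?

*him* is a pronoun, so Principle B applies: it must be free in its binding domain.
Binding domain of *him₆*: the matrix TP, whose subject is Mateo₁.
*Mateo₁* c-commands the pronoun within its binding domain → coindexation would violate Principle B.
*Felix₂*: the pronoun c-commands this R-expression → coindexation would violate Principle C on *Felix₂*.
*Victor₃*: the pronoun c-commands this R-expression → coindexation would violate Principle C on *Victor₃*.
*Pavel₄*: the pronoun c-commands this R-expression → coindexation would violate Principle C on *Pavel₄*.
*Bruno₅*: the pronoun c-commands this R-expression → coindexation would violate Principle C on *Bruno₅*.

none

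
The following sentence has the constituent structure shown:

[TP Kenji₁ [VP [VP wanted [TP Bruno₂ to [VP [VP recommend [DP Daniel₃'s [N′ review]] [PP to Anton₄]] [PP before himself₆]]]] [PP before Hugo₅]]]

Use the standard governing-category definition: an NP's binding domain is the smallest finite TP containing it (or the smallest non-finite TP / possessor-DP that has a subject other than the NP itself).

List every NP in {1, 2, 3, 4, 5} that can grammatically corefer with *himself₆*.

{2}

*himself* is an anaphor, so Principle A applies: it must be bound in its binding domain.
Binding domain of *himself₆*: the embedded TP, whose subject is Bruno₂.
*Kenji₁* c-commands the anaphor but is outside its binding domain → cannot satisfy Principle A.
*Bruno₂* c-commands the anaphor within its binding domain → licit binder.
*Daniel₃* does not c-command the anaphor → cannot bind it.
*Anton₄* does not c-command the anaphor → cannot bind it.
*Hugo₅* does not c-command the anaphor → cannot bind it.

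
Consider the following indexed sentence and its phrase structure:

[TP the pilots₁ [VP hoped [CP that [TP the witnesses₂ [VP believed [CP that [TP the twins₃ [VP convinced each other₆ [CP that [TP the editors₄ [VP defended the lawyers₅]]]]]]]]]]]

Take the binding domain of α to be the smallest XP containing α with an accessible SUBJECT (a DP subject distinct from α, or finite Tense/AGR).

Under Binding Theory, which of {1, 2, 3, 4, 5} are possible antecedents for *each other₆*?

{3}

*each other* is an anaphor, so Principle A applies: it must be bound in its binding domain.
Binding domain of *each other₆*: the embedded TP, whose subject is the twins₃.
*the pilots₁* c-commands the anaphor but is outside its binding domain → cannot satisfy Principle A.
*the witnesses₂* c-commands the anaphor but is outside its binding domain → cannot satisfy Principle A.
*the twins₃* c-commands the anaphor within its binding domain → licit binder.
*the editors₄* does not c-command the anaphor → cannot bind it.
*the lawyers₅* does not c-command the anaphor → cannot bind it.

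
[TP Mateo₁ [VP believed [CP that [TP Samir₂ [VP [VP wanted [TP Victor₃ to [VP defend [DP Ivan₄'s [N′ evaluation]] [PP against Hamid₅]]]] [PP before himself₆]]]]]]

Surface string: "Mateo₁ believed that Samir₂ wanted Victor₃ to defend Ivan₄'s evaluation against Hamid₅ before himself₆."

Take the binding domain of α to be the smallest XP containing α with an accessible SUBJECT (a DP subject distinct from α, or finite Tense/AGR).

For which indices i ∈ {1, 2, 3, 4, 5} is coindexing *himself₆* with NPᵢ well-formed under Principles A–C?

{2}

*himself* is an anaphor, so Principle A applies: it must be bound in its binding domain.
Binding domain of *himself₆*: the embedded TP, whose subject is Samir₂.
*Mateo₁* c-commands the anaphor but is outside its binding domain → cannot satisfy Principle A.
*Samir₂* c-commands the anaphor within its binding domain → licit binder.
*Victor₃* does not c-command the anaphor → cannot bind it.
*Ivan₄* does not c-command the anaphor → cannot bind it.
*Hamid₅* does not c-command the anaphor → cannot bind it.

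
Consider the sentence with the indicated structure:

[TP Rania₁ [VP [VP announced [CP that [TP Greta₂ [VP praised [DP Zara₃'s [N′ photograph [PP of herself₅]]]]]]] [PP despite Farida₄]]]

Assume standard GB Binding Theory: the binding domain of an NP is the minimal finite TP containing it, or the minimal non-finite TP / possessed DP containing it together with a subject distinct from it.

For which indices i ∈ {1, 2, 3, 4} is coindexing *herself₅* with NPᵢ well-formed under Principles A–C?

*herself* is an anaphor, so Principle A applies: it must be bound in its binding domain.
Binding domain of *herself₅*: the possessed DP, whose subject is Zara₃.
*Rania₁* c-commands the anaphor but is outside its binding domain → cannot satisfy Principle A.
*Greta₂* c-commands the anaphor but is outside its binding domain → cannot satisfy Principle A.
*Zara₃* c-commands the anaphor within its binding domain → licit binder.
*Farida₄* does not c-command the anaphor → cannot bind it.

{3}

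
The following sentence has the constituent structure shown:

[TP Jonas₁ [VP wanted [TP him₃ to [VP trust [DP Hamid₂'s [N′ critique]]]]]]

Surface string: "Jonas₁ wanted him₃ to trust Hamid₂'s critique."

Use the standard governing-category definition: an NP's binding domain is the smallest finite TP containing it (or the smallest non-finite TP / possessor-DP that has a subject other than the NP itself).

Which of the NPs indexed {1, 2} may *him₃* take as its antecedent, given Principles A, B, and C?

*him* is a pronoun, so Principle B applies: it must be free in its binding domain.
Binding domain of *him₃*: the matrix TP, whose subject is Jonas₁.
*Jonas₁* c-commands the pronoun within its binding domain → coindexation would violate Principle B.
*Hamid₂*: the pronoun c-commands this R-expression → coindexation would violate Principle C on *Hamid₂*.

none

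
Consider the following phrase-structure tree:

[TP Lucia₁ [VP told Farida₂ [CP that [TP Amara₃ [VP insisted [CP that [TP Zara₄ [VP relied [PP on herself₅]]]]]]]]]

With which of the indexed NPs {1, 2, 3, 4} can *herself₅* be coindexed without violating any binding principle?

{4}

*herself* is an anaphor, so Principle A applies: it must be bound in its binding domain.
Binding domain of *herself₅*: the embedded TP, whose subject is Zara₄.
*Lucia₁* c-commands the anaphor but is outside its binding domain → cannot satisfy Principle A.
*Farida₂* c-commands the anaphor but is outside its binding domain → cannot satisfy Principle A.
*Amara₃* c-commands the anaphor but is outside its binding domain → cannot satisfy Principle A.
*Zara₄* c-commands the anaphor within its binding domain → licit binder.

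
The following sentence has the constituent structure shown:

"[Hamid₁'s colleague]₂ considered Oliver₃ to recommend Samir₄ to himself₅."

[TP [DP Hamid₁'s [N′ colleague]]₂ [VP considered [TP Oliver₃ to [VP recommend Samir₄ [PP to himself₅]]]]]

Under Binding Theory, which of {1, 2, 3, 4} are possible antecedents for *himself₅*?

*himself* is an anaphor, so Principle A applies: it must be bound in its binding domain.
Binding domain of *himself₅*: the embedded TP, whose subject is Oliver₃.
*Hamid₁* does not c-command the anaphor → cannot bind it.
*[Hamid₁'s colleague]₂* c-commands the anaphor but is outside its binding domain → cannot satisfy Principle A.
*Oliver₃* c-commands the anaphor within its binding domain → licit binder.
*Samir₄* c-commands the anaphor within its binding domain → licit binder.

{3, 4}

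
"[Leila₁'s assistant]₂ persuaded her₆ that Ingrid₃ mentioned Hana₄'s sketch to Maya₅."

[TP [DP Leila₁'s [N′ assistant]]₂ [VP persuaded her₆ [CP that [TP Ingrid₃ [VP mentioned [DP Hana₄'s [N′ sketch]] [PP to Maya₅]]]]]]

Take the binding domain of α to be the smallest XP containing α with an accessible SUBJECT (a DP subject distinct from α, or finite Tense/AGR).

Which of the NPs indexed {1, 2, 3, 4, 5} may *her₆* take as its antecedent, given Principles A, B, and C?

{1}

*her* is a pronoun, so Principle B applies: it must be free in its binding domain.
Binding domain of *her₆*: the matrix TP, whose subject is [Leila₁'s assistant]₂.
*Leila₁* and the pronoun do not c-command one another → neither Principle B nor Principle C is at stake; coindexation permitted.
*[Leila₁'s assistant]₂* c-commands the pronoun within its binding domain → coindexation would violate Principle B.
*Ingrid₃*: the pronoun c-commands this R-expression → coindexation would violate Principle C on *Ingrid₃*.
*Hana₄*: the pronoun c-commands this R-expression → coindexation would violate Principle C on *Hana₄*.
*Maya₅*: the pronoun c-commands this R-expression → coindexation would violate Principle C on *Maya₅*.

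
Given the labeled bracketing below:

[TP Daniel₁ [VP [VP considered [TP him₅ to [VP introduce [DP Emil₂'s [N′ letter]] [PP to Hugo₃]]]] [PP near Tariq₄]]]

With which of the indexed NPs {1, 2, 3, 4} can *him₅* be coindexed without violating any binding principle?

*him* is a pronoun, so Principle B applies: it must be free in its binding domain.
Binding domain of *him₅*: the matrix TP, whose subject is Daniel₁.
*Daniel₁* c-commands the pronoun within its binding domain → coindexation would violate Principle B.
*Emil₂*: the pronoun c-commands this R-expression → coindexation would violate Principle C on *Emil₂*.
*Hugo₃*: the pronoun c-commands this R-expression → coindexation would violate Principle C on *Hugo₃*.
*Tariq₄* and the pronoun do not c-command one another → neither Principle B nor Principle C is at stake; coindexation permitted.

{4}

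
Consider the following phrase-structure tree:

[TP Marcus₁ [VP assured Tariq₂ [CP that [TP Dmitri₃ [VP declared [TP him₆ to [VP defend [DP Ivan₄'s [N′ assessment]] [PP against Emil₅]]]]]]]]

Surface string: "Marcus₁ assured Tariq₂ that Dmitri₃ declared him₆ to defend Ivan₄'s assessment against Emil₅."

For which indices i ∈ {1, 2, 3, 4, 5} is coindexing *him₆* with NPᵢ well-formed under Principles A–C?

*him* is a pronoun, so Principle B applies: it must be free in its binding domain.
Binding domain of *him₆*: the embedded TP, whose subject is Dmitri₃.
*Marcus₁* c-commands the pronoun but from outside its binding domain, and is not c-commanded by it → coindexation permitted.
*Tariq₂* c-commands the pronoun but from outside its binding domain, and is not c-commanded by it → coindexation permitted.
*Dmitri₃* c-commands the pronoun within its binding domain → coindexation would violate Principle B.
*Ivan₄*: the pronoun c-commands this R-expression → coindexation would violate Principle C on *Ivan₄*.
*Emil₅*: the pronoun c-commands this R-expression → coindexation would violate Principle C on *Emil₅*.

{1, 2}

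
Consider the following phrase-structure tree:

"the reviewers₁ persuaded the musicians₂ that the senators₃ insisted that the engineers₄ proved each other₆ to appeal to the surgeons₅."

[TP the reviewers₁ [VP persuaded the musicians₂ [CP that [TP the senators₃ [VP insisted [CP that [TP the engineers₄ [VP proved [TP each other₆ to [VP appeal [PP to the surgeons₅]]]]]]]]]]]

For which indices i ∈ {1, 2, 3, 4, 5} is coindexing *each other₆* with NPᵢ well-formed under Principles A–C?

*each other* is an anaphor, so Principle A applies: it must be bound in its binding domain.
Binding domain of *each other₆*: the embedded TP, whose subject is the engineers₄.
*the reviewers₁* c-commands the anaphor but is outside its binding domain → cannot satisfy Principle A.
*the musicians₂* c-commands the anaphor but is outside its binding domain → cannot satisfy Principle A.
*the senators₃* c-commands the anaphor but is outside its binding domain → cannot satisfy Principle A.
*the engineers₄* c-commands the anaphor within its binding domain → licit binder.
*the surgeons₅* does not c-command the anaphor → cannot bind it.

{4}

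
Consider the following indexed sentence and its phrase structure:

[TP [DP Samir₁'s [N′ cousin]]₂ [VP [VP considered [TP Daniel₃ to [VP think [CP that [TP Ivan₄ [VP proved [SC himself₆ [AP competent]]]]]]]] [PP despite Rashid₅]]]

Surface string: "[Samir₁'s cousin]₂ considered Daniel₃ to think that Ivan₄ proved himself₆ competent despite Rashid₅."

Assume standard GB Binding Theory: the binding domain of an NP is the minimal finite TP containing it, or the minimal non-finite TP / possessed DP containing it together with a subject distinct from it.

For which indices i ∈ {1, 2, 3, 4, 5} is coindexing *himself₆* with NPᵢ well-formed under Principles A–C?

{4}

*himself* is an anaphor, so Principle A applies: it must be bound in its binding domain.
Binding domain of *himself₆*: the embedded TP, whose subject is Ivan₄.
*Samir₁* does not c-command the anaphor → cannot bind it.
*[Samir₁'s cousin]₂* c-commands the anaphor but is outside its binding domain → cannot satisfy Principle A.
*Daniel₃* c-commands the anaphor but is outside its binding domain → cannot satisfy Principle A.
*Ivan₄* c-commands the anaphor within its binding domain → licit binder.
*Rashid₅* does not c-command the anaphor → cannot bind it.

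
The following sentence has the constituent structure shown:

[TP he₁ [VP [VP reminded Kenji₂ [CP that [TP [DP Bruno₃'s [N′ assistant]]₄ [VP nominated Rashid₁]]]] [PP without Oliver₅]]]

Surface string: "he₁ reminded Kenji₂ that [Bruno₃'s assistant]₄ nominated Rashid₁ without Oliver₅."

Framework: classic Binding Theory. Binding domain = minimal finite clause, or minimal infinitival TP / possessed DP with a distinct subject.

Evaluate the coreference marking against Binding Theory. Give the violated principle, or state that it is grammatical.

The two coindexed NPs are *he₁* and *Rashid₁*.
*Rashid₁* is an R-expression. Principle C requires it to be free everywhere.
*he₁* c-commands it and carries the same index.
The R-expression is bound → Principle C violation.

Principle C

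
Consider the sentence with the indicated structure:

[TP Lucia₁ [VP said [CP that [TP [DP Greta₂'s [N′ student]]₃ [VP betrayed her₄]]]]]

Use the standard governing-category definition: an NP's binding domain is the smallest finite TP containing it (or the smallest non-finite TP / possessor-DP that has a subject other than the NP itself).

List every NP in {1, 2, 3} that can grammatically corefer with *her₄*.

{1, 2}

*her* is a pronoun, so Principle B applies: it must be free in its binding domain.
Binding domain of *her₄*: the embedded TP, whose subject is [Greta₂'s student]₃.
*Lucia₁* c-commands the pronoun but from outside its binding domain, and is not c-commanded by it → coindexation permitted.
*Greta₂* and the pronoun do not c-command one another → neither Principle B nor Principle C is at stake; coindexation permitted.
*[Greta₂'s student]₃* c-commands the pronoun within its binding domain → coindexation would violate Principle B.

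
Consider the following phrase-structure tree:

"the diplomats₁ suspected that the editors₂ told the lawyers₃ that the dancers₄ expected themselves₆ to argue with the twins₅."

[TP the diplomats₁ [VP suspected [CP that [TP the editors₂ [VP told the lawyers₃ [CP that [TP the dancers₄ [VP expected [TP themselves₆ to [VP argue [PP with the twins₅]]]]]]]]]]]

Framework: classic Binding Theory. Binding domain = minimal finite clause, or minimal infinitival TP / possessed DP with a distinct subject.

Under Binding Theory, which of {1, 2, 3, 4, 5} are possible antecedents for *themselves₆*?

{4}

*themselves* is an anaphor, so Principle A applies: it must be bound in its binding domain.
Binding domain of *themselves₆*: the embedded TP, whose subject is the dancers₄.
*the diplomats₁* c-commands the anaphor but is outside its binding domain → cannot satisfy Principle A.
*the editors₂* c-commands the anaphor but is outside its binding domain → cannot satisfy Principle A.
*the lawyers₃* c-commands the anaphor but is outside its binding domain → cannot satisfy Principle A.
*the dancers₄* c-commands the anaphor within its binding domain → licit binder.
*the twins₅* does not c-command the anaphor → cannot bind it.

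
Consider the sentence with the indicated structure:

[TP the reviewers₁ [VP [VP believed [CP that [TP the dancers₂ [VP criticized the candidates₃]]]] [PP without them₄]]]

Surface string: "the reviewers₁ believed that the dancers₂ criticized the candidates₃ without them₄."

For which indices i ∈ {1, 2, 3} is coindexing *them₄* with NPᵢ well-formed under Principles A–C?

*them* is a pronoun, so Principle B applies: it must be free in its binding domain.
Binding domain of *them₄*: the matrix TP, whose subject is the reviewers₁.
*the reviewers₁* c-commands the pronoun within its binding domain → coindexation would violate Principle B.
*the dancers₂* and the pronoun do not c-command one another → neither Principle B nor Principle C is at stake; coindexation permitted.
*the candidates₃* and the pronoun do not c-command one another → neither Principle B nor Principle C is at stake; coindexation permitted.

{2, 3}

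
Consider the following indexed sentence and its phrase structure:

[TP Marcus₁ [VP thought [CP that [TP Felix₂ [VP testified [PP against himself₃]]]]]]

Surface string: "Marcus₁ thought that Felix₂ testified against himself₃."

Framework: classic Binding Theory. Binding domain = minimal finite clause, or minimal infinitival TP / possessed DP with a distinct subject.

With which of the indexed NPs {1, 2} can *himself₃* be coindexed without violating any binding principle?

{2}

*himself* is an anaphor, so Principle A applies: it must be bound in its binding domain.
Binding domain of *himself₃*: the embedded TP, whose subject is Felix₂.
*Marcus₁* c-commands the anaphor but is outside its binding domain → cannot satisfy Principle A.
*Felix₂* c-commands the anaphor within its binding domain → licit binder.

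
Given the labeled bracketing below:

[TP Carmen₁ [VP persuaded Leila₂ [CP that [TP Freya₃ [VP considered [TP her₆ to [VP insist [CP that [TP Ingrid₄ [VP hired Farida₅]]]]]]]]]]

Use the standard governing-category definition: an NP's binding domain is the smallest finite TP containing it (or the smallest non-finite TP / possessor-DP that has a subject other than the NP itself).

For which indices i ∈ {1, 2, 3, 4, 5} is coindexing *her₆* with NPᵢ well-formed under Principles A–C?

{1, 2}

*her* is a pronoun, so Principle B applies: it must be free in its binding domain.
Binding domain of *her₆*: the embedded TP, whose subject is Freya₃.
*Carmen₁* c-commands the pronoun but from outside its binding domain, and is not c-commanded by it → coindexation permitted.
*Leila₂* c-commands the pronoun but from outside its binding domain, and is not c-commanded by it → coindexation permitted.
*Freya₃* c-commands the pronoun within its binding domain → coindexation would violate Principle B.
*Ingrid₄*: the pronoun c-commands this R-expression → coindexation would violate Principle C on *Ingrid₄*.
*Farida₅*: the pronoun c-commands this R-expression → coindexation would violate Principle C on *Farida₅*.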